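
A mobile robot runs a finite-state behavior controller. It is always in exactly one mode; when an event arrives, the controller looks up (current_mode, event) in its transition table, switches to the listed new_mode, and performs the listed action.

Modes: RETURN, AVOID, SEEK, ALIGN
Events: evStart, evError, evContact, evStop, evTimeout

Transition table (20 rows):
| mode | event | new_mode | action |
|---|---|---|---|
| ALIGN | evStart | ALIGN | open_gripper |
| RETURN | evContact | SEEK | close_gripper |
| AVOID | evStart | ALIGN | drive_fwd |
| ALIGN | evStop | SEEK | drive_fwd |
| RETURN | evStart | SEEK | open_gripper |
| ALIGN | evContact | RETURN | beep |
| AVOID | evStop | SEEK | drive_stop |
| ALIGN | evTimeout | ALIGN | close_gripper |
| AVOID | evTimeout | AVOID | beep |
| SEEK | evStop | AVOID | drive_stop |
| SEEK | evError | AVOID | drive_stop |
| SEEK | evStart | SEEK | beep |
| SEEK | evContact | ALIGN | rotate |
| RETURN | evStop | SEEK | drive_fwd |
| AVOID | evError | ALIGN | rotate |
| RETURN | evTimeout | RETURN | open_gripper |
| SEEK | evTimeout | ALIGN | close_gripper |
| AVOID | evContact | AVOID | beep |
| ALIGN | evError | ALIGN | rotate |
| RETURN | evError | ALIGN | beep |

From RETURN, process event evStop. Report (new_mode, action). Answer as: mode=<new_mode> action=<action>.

current mode = RETURN; filter table to that mode:
  (RETURN, evContact) → (SEEK, close_gripper)
  (RETURN, evStart) → (SEEK, open_gripper)
  (RETURN, evStop) → (SEEK, drive_fwd)  ← event matches
  (RETURN, evTimeout) → (RETURN, open_gripper)
  (RETURN, evError) → (ALIGN, beep)
event = evStop selects (SEEK, drive_fwd)

mode=SEEK action=drive_fwd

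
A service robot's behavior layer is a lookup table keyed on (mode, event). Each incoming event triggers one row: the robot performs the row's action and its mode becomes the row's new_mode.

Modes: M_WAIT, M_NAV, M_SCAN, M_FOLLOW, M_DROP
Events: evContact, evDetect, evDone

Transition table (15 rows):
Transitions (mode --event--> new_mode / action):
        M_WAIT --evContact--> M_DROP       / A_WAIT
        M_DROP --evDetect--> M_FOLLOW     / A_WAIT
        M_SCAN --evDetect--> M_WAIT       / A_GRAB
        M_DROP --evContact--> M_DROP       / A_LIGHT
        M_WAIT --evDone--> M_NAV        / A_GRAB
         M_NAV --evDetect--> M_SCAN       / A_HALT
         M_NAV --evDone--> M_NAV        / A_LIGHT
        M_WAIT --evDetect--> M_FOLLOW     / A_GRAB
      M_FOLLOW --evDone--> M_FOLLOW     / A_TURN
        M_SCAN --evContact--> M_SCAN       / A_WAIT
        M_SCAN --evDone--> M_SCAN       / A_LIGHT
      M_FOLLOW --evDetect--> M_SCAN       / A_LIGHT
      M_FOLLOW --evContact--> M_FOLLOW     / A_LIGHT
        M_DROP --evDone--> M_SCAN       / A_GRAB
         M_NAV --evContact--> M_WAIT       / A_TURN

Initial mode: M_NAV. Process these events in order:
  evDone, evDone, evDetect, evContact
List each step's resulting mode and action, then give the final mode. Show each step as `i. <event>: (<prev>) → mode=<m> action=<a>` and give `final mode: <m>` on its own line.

1. evDone: (M_NAV) → mode=M_NAV action=A_LIGHT
2. evDone: (M_NAV) → mode=M_NAV action=A_LIGHT
3. evDetect: (M_NAV) → mode=M_SCAN action=A_HALT
4. evContact: (M_SCAN) → mode=M_SCAN action=A_WAIT

final mode: M_SCAN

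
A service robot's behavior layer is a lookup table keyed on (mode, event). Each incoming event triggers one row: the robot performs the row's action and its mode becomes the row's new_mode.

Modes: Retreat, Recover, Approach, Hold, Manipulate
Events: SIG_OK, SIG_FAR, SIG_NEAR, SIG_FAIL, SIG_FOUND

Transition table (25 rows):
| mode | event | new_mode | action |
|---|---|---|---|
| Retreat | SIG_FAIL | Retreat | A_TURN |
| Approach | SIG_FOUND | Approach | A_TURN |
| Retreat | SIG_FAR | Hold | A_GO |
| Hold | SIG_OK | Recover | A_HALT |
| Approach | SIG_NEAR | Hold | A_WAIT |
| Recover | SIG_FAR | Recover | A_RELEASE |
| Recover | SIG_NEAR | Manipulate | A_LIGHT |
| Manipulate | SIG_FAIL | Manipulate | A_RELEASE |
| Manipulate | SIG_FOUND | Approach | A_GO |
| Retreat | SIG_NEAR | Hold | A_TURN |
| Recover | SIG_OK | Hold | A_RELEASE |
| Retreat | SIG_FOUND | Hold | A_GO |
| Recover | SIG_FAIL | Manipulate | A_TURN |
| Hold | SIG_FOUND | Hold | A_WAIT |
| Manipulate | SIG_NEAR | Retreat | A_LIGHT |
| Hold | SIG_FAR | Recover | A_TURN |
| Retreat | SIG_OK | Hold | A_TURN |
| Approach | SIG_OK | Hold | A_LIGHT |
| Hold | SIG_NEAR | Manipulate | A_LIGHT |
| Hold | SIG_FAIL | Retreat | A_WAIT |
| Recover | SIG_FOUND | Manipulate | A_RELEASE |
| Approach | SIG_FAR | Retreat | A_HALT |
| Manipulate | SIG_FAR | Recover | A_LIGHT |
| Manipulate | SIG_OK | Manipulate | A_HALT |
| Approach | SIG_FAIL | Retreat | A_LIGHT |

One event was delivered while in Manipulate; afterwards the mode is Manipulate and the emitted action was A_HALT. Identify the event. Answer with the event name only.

SIG_OK

try SIG_OK: (Manipulate, SIG_OK) → (Manipulate, A_HALT)  ← matches
try SIG_FAR: (Manipulate, SIG_FAR) → (Recover, A_LIGHT)
try SIG_NEAR: (Manipulate, SIG_NEAR) → (Retreat, A_LIGHT)
try SIG_FAIL: (Manipulate, SIG_FAIL) → (Manipulate, A_RELEASE)
try SIG_FOUND: (Manipulate, SIG_FOUND) → (Approach, A_GO)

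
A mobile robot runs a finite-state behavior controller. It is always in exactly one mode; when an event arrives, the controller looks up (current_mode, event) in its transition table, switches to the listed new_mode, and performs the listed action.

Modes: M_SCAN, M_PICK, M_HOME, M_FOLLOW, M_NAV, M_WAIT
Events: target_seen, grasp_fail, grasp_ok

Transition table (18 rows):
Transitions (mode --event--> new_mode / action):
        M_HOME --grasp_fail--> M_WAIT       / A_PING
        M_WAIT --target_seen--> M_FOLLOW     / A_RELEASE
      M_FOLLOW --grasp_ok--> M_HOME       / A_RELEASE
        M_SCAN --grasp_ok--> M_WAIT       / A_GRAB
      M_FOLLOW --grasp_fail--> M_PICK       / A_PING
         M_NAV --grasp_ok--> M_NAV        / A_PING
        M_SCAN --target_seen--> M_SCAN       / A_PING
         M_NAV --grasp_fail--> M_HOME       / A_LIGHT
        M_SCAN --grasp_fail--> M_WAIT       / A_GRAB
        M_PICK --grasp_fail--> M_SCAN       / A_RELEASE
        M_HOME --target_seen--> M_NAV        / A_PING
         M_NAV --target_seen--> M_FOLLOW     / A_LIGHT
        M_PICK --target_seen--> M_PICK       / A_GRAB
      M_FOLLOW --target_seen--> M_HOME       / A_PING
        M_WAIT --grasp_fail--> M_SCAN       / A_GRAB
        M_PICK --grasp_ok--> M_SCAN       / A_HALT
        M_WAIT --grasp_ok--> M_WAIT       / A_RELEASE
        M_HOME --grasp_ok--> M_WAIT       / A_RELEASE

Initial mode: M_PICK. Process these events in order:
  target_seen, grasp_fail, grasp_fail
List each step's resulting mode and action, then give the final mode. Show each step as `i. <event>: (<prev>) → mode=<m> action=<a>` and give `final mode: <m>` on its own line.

1. target_seen: (M_PICK) → mode=M_PICK action=A_GRAB
2. grasp_fail: (M_PICK) → mode=M_SCAN action=A_RELEASE
3. grasp_fail: (M_SCAN) → mode=M_WAIT action=A_GRAB

final mode: M_WAIT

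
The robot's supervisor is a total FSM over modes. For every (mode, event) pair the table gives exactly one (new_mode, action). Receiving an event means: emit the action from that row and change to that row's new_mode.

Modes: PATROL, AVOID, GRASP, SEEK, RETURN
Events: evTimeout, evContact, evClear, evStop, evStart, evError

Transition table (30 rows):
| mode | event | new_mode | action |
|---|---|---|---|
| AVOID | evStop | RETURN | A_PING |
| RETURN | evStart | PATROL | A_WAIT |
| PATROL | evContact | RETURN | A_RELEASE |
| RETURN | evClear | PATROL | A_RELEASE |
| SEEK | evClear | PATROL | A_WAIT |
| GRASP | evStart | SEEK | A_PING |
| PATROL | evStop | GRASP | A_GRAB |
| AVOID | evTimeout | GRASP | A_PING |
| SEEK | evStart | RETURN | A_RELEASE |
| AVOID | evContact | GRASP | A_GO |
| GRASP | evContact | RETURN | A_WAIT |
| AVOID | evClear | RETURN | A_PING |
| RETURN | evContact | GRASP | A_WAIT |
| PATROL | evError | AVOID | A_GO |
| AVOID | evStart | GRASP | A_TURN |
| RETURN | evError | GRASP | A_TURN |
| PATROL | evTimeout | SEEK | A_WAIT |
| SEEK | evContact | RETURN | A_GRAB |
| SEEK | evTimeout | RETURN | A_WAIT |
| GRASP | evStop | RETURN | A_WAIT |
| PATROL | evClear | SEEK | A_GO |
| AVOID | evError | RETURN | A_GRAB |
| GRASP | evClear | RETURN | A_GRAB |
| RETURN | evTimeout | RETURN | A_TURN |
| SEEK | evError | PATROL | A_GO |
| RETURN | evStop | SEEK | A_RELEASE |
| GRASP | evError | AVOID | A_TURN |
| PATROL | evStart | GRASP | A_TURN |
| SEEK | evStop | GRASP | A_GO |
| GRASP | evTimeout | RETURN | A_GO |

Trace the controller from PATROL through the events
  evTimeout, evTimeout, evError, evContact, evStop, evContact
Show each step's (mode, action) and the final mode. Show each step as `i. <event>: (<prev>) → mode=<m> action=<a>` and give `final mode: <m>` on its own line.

final mode: RETURN

1. evTimeout: (PATROL) → mode=SEEK action=A_WAIT
2. evTimeout: (SEEK) → mode=RETURN action=A_WAIT
3. evError: (RETURN) → mode=GRASP action=A_TURN
4. evContact: (GRASP) → mode=RETURN action=A_WAIT
5. evStop: (RETURN) → mode=SEEK action=A_RELEASE
6. evContact: (SEEK) → mode=RETURN action=A_GRAB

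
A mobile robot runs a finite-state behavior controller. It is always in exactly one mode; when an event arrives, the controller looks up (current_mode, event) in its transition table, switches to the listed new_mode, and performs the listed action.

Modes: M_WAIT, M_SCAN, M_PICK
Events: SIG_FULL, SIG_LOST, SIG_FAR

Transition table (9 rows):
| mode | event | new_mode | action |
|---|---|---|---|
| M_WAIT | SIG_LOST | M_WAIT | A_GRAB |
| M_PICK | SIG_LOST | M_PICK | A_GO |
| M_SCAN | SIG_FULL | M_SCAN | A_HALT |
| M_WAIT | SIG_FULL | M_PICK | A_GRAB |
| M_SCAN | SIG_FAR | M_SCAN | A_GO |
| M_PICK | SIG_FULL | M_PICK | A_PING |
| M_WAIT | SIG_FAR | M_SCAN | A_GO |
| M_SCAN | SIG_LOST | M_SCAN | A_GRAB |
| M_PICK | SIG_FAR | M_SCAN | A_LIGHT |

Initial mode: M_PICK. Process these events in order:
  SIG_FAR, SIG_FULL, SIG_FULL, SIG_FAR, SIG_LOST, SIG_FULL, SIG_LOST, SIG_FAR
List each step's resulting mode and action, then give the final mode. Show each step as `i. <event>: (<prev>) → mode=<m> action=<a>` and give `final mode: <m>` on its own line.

1. SIG_FAR: (M_PICK) → mode=M_SCAN action=A_LIGHT
2. SIG_FULL: (M_SCAN) → mode=M_SCAN action=A_HALT
3. SIG_FULL: (M_SCAN) → mode=M_SCAN action=A_HALT
4. SIG_FAR: (M_SCAN) → mode=M_SCAN action=A_GO
5. SIG_LOST: (M_SCAN) → mode=M_SCAN action=A_GRAB
6. SIG_FULL: (M_SCAN) → mode=M_SCAN action=A_HALT
7. SIG_LOST: (M_SCAN) → mode=M_SCAN action=A_GRAB
8. SIG_FAR: (M_SCAN) → mode=M_SCAN action=A_GO

final mode: M_SCAN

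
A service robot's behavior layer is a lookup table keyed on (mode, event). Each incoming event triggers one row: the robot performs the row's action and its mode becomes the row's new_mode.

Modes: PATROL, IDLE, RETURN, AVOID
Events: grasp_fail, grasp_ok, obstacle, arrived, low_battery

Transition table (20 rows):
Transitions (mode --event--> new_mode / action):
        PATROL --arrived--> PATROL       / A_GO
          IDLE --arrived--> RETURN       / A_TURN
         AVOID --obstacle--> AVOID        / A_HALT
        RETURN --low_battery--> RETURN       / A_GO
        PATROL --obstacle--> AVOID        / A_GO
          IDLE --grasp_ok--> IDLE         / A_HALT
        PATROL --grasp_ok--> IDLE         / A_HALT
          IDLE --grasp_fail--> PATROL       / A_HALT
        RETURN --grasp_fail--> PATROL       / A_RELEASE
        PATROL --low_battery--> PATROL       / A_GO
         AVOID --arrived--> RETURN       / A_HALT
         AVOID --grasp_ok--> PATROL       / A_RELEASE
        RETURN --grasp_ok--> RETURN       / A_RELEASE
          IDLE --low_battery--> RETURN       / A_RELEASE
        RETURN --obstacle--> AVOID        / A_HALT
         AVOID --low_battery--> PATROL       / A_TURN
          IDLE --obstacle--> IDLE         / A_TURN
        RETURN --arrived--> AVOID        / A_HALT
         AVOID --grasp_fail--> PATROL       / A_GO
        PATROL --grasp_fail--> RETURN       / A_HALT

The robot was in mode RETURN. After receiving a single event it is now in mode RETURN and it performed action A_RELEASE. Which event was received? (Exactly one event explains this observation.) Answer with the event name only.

try grasp_fail: (RETURN, grasp_fail) → (PATROL, A_RELEASE)
try grasp_ok: (RETURN, grasp_ok) → (RETURN, A_RELEASE)  ← matches
try obstacle: (RETURN, obstacle) → (AVOID, A_HALT)
try arrived: (RETURN, arrived) → (AVOID, A_HALT)
try low_battery: (RETURN, low_battery) → (RETURN, A_GO)

grasp_ok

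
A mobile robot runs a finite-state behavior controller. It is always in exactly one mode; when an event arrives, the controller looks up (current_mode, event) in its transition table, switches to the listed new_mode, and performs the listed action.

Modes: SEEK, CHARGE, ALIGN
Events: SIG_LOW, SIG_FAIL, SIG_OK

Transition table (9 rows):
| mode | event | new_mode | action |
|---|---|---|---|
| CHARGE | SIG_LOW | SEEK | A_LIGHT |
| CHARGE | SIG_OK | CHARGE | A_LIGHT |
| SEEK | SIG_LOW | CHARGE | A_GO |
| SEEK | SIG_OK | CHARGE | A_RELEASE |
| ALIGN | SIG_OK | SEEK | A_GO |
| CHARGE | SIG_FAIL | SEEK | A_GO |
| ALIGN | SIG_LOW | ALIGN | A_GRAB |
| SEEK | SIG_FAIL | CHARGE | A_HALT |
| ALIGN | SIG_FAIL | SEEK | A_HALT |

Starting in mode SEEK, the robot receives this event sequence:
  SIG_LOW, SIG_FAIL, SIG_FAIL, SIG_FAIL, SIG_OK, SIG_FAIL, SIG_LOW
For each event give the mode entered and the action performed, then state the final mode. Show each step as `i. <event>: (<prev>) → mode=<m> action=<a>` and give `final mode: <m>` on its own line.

final mode: CHARGE

1. SIG_LOW: (SEEK) → mode=CHARGE action=A_GO
2. SIG_FAIL: (CHARGE) → mode=SEEK action=A_GO
3. SIG_FAIL: (SEEK) → mode=CHARGE action=A_HALT
4. SIG_FAIL: (CHARGE) → mode=SEEK action=A_GO
5. SIG_OK: (SEEK) → mode=CHARGE action=A_RELEASE
6. SIG_FAIL: (CHARGE) → mode=SEEK action=A_GO
7. SIG_LOW: (SEEK) → mode=CHARGE action=A_GO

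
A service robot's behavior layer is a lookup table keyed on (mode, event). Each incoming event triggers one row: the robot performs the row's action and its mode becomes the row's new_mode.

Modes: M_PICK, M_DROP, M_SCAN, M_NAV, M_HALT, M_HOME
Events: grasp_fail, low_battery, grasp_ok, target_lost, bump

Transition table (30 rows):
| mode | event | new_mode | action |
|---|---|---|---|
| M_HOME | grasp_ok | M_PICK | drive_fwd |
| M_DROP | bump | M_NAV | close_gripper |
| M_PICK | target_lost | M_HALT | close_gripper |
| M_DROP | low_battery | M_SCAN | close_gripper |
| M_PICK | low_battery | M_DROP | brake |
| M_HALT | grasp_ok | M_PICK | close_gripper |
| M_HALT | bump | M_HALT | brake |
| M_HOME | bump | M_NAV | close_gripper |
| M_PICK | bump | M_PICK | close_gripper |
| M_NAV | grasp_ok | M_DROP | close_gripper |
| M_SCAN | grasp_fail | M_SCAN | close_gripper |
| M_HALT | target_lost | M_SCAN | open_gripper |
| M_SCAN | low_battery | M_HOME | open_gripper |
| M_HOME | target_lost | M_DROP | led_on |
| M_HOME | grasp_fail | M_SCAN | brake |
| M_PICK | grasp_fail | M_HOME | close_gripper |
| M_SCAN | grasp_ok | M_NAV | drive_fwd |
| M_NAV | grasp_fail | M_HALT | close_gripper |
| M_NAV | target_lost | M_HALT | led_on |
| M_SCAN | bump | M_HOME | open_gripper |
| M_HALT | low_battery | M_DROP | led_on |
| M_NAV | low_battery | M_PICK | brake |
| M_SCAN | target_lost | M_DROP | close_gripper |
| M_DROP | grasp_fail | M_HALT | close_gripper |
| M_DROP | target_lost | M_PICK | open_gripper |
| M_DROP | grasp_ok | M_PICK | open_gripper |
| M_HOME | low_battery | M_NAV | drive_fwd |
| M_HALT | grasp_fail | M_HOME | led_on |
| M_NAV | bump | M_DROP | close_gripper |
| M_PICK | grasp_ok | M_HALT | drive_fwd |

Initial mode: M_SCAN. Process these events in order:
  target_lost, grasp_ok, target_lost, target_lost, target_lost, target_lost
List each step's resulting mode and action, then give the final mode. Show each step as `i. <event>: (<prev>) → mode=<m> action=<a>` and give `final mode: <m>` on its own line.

1. target_lost: (M_SCAN) → mode=M_DROP action=close_gripper
2. grasp_ok: (M_DROP) → mode=M_PICK action=open_gripper
3. target_lost: (M_PICK) → mode=M_HALT action=close_gripper
4. target_lost: (M_HALT) → mode=M_SCAN action=open_gripper
5. target_lost: (M_SCAN) → mode=M_DROP action=close_gripper
6. target_lost: (M_DROP) → mode=M_PICK action=open_gripper

final mode: M_PICK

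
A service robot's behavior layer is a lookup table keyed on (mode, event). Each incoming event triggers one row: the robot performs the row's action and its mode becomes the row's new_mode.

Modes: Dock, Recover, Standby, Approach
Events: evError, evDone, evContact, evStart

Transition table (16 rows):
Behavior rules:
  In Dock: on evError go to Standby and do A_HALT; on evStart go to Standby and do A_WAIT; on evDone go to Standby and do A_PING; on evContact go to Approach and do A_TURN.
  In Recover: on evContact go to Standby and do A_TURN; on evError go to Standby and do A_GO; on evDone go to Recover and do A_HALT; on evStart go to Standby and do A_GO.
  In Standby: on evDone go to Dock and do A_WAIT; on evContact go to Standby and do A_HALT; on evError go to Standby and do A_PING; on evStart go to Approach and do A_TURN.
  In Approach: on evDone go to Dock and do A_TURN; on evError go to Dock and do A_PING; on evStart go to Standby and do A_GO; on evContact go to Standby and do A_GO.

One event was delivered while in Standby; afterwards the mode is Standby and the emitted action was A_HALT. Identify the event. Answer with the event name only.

evContact

try evError: (Standby, evError) → (Standby, A_PING)
try evDone: (Standby, evDone) → (Dock, A_WAIT)
try evContact: (Standby, evContact) → (Standby, A_HALT)  ← matches
try evStart: (Standby, evStart) → (Approach, A_TURN)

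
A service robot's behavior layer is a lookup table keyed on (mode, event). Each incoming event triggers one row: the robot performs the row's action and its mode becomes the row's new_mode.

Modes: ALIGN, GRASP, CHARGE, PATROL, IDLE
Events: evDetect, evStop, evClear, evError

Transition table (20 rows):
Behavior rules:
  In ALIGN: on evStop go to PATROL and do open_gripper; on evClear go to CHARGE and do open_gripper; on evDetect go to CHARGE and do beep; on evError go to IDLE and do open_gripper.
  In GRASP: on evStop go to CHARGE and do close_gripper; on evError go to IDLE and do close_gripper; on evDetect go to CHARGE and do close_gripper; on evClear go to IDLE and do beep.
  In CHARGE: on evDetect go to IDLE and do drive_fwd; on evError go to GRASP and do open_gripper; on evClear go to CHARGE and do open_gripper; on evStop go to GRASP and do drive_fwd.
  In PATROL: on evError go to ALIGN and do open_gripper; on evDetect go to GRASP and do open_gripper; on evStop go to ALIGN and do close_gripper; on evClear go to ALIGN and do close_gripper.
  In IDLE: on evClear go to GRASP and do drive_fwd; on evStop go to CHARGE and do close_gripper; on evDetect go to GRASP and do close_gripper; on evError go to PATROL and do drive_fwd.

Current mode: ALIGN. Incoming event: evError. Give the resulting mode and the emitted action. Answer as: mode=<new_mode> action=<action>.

current mode = ALIGN; filter table to that mode:
  (ALIGN, evStop) → (PATROL, open_gripper)
  (ALIGN, evClear) → (CHARGE, open_gripper)
  (ALIGN, evDetect) → (CHARGE, beep)
  (ALIGN, evError) → (IDLE, open_gripper)  ← event matches
event = evError selects (IDLE, open_gripper)

mode=IDLE action=open_gripper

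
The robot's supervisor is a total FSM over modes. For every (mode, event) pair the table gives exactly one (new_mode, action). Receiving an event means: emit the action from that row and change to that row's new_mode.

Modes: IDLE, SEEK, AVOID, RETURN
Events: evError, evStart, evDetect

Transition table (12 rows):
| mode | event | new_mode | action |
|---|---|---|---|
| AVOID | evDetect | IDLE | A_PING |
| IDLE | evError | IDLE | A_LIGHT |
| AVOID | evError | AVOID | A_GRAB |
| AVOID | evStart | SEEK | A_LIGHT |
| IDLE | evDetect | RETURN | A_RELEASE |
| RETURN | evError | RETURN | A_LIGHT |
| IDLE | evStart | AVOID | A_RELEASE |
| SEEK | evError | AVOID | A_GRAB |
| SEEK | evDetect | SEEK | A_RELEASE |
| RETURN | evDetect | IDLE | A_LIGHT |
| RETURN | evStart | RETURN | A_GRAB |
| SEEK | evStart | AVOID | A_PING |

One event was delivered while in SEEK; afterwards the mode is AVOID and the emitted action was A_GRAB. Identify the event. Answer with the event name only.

evError

try evError: (SEEK, evError) → (AVOID, A_GRAB)  ← matches
try evStart: (SEEK, evStart) → (AVOID, A_PING)
try evDetect: (SEEK, evDetect) → (SEEK, A_RELEASE)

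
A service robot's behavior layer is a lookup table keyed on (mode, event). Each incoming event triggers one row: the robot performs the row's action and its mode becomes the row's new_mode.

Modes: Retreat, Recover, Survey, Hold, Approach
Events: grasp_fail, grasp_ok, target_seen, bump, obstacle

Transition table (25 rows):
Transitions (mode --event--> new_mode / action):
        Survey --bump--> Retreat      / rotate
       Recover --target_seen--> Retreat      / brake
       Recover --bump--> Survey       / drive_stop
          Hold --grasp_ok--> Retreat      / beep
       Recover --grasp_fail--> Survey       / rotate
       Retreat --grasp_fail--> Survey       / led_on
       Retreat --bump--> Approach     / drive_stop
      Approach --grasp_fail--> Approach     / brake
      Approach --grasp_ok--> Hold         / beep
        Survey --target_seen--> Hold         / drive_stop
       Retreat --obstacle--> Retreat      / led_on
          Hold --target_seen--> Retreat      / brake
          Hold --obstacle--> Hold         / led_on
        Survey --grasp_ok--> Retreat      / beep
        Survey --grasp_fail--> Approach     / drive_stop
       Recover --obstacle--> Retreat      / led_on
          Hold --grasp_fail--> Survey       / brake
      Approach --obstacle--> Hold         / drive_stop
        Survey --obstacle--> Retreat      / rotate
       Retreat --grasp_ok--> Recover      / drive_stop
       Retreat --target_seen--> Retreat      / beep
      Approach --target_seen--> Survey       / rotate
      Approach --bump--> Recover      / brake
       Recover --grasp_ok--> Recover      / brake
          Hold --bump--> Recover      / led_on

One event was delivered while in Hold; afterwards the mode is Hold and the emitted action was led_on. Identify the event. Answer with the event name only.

obstacle

try grasp_fail: (Hold, grasp_fail) → (Survey, brake)
try grasp_ok: (Hold, grasp_ok) → (Retreat, beep)
try target_seen: (Hold, target_seen) → (Retreat, brake)
try bump: (Hold, bump) → (Recover, led_on)
try obstacle: (Hold, obstacle) → (Hold, led_on)  ← matches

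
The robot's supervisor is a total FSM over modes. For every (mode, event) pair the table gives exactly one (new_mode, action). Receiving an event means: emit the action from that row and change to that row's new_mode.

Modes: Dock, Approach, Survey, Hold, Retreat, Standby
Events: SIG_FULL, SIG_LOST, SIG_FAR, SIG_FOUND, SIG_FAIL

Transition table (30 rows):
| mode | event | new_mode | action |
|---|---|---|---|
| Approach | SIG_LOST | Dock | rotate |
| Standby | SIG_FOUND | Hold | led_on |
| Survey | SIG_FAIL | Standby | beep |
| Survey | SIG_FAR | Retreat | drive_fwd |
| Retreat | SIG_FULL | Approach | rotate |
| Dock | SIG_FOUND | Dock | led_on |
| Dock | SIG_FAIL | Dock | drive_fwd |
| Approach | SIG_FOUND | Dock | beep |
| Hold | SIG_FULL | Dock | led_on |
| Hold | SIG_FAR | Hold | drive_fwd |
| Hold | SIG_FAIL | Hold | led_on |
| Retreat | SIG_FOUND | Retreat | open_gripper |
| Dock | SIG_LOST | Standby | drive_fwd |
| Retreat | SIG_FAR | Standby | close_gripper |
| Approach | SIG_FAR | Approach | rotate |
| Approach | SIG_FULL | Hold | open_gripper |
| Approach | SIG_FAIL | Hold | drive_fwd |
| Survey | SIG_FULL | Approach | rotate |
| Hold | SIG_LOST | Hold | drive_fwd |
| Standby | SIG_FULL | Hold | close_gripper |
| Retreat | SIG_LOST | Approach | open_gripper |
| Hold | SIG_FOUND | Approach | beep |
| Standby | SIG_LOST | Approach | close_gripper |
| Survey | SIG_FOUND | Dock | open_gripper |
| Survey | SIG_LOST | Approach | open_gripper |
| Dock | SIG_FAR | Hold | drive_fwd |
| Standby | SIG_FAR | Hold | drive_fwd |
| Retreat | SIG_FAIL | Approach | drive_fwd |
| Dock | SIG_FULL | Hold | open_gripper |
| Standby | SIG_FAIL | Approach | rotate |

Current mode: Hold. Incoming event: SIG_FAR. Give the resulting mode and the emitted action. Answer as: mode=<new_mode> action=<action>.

current mode = Hold; filter table to that mode:
  (Hold, SIG_FULL) → (Dock, led_on)
  (Hold, SIG_FAR) → (Hold, drive_fwd)  ← event matches
  (Hold, SIG_FAIL) → (Hold, led_on)
  (Hold, SIG_LOST) → (Hold, drive_fwd)
  (Hold, SIG_FOUND) → (Approach, beep)
event = SIG_FAR selects (Hold, drive_fwd)

mode=Hold action=drive_fwd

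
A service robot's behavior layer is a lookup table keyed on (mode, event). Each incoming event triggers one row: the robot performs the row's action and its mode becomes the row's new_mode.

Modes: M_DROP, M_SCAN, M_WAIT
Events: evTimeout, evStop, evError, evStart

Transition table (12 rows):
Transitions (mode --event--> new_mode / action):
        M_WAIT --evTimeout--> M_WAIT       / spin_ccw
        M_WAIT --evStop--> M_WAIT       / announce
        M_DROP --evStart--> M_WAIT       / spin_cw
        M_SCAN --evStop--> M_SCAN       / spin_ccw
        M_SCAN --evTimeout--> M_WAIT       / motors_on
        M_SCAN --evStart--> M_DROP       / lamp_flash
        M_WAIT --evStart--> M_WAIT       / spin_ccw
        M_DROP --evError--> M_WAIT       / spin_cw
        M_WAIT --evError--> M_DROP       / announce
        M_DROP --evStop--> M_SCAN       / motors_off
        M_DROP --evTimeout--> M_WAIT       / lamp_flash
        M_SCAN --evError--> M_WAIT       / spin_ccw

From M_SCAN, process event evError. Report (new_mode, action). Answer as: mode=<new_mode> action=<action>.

mode=M_WAIT action=spin_ccw

current mode = M_SCAN; filter table to that mode:
  (M_SCAN, evStop) → (M_SCAN, spin_ccw)
  (M_SCAN, evTimeout) → (M_WAIT, motors_on)
  (M_SCAN, evStart) → (M_DROP, lamp_flash)
  (M_SCAN, evError) → (M_WAIT, spin_ccw)  ← event matches
event = evError selects (M_WAIT, spin_ccw)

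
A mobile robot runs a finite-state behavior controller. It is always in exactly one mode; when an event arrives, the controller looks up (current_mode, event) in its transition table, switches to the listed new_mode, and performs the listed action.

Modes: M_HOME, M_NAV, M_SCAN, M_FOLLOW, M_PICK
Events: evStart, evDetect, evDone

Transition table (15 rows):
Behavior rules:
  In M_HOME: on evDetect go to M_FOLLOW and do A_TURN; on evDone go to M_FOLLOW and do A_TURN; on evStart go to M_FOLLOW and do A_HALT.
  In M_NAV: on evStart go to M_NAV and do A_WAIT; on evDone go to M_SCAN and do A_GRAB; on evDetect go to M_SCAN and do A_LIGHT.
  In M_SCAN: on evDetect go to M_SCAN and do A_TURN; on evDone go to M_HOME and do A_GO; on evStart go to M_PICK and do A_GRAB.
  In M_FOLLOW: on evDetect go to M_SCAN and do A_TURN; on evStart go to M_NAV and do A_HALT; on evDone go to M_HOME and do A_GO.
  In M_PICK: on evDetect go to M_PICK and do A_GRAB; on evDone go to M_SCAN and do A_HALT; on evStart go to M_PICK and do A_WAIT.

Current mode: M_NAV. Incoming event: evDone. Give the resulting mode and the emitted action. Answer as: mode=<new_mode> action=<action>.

current mode = M_NAV; filter table to that mode:
  (M_NAV, evStart) → (M_NAV, A_WAIT)
  (M_NAV, evDone) → (M_SCAN, A_GRAB)  ← event matches
  (M_NAV, evDetect) → (M_SCAN, A_LIGHT)
event = evDone selects (M_SCAN, A_GRAB)

mode=M_SCAN action=A_GRAB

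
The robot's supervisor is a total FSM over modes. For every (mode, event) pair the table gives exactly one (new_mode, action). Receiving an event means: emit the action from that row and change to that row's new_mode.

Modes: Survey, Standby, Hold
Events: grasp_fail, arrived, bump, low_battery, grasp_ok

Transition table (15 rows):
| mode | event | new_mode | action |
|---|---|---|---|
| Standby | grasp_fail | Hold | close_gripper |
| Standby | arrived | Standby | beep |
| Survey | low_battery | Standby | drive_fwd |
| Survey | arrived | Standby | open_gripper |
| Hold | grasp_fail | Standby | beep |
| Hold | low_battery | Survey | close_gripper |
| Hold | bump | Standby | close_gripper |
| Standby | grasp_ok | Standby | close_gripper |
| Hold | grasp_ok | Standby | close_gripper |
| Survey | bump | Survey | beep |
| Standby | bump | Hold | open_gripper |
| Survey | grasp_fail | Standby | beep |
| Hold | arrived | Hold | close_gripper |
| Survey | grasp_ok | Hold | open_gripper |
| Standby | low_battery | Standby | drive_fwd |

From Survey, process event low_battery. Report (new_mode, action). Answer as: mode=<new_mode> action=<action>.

mode=Standby action=drive_fwd

current mode = Survey; filter table to that mode:
  (Survey, low_battery) → (Standby, drive_fwd)  ← event matches
  (Survey, arrived) → (Standby, open_gripper)
  (Survey, bump) → (Survey, beep)
  (Survey, grasp_fail) → (Standby, beep)
  (Survey, grasp_ok) → (Hold, open_gripper)
event = low_battery selects (Standby, drive_fwd)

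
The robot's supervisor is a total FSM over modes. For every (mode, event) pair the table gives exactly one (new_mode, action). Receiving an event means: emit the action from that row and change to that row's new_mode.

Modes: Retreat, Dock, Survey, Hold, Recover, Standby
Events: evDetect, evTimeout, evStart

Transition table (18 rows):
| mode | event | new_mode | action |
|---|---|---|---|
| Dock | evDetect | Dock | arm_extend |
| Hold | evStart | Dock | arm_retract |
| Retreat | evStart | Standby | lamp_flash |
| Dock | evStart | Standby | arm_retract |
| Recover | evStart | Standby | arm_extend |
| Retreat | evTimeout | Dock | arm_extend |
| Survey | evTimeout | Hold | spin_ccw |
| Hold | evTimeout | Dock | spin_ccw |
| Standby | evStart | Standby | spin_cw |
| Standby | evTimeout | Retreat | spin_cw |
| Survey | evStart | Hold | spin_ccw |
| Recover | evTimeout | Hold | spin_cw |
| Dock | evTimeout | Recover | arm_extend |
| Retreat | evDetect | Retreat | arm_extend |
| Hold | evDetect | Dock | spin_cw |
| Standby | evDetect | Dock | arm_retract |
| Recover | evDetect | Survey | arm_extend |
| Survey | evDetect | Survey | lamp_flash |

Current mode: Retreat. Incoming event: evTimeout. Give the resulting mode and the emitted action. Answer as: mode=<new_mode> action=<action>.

current mode = Retreat; filter table to that mode:
  (Retreat, evStart) → (Standby, lamp_flash)
  (Retreat, evTimeout) → (Dock, arm_extend)  ← event matches
  (Retreat, evDetect) → (Retreat, arm_extend)
event = evTimeout selects (Dock, arm_extend)

mode=Dock action=arm_extend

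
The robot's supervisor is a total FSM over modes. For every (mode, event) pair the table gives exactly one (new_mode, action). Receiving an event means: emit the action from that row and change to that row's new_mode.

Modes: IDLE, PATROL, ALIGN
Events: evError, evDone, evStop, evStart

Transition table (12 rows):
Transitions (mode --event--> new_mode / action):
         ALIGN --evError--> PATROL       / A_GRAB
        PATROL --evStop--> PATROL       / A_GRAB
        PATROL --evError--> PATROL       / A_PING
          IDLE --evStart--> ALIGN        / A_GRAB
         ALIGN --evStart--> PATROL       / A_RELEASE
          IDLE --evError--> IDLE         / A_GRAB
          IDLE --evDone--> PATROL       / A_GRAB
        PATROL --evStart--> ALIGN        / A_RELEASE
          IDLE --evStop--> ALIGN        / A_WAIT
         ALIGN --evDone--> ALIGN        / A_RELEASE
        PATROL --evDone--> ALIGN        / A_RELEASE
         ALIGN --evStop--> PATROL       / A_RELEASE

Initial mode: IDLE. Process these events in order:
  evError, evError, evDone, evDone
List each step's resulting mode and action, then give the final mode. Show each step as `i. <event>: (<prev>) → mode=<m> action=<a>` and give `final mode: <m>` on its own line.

1. evError: (IDLE) → mode=IDLE action=A_GRAB
2. evError: (IDLE) → mode=IDLE action=A_GRAB
3. evDone: (IDLE) → mode=PATROL action=A_GRAB
4. evDone: (PATROL) → mode=ALIGN action=A_RELEASE

final mode: ALIGN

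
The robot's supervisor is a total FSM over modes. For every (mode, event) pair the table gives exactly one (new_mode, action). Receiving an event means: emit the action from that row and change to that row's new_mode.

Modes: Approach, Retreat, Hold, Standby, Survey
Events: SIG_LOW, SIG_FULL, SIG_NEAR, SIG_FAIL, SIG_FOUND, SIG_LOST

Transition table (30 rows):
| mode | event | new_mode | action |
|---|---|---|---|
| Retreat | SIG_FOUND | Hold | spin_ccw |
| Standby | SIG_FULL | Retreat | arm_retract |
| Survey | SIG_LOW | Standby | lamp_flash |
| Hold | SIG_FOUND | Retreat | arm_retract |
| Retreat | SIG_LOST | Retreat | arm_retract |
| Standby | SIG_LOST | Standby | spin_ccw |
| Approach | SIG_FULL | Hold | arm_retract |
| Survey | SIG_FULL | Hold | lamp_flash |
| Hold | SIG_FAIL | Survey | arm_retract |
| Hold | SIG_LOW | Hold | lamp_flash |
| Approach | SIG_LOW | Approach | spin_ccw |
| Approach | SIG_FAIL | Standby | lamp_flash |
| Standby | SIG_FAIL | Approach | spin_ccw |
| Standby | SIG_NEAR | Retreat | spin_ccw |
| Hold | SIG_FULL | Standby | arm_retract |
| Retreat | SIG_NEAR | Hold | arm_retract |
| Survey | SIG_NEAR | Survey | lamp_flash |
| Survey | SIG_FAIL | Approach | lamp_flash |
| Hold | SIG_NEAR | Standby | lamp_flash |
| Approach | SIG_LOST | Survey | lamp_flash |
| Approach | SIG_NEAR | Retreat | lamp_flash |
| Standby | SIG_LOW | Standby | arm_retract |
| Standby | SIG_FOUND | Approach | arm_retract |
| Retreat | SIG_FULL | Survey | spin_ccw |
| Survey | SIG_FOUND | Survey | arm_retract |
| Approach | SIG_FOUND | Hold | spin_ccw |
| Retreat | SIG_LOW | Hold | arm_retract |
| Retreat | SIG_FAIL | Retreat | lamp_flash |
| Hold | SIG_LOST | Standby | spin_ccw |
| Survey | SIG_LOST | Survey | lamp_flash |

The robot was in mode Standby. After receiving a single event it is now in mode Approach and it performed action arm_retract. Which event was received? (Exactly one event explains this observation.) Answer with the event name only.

SIG_FOUND

try SIG_LOW: (Standby, SIG_LOW) → (Standby, arm_retract)
try SIG_FULL: (Standby, SIG_FULL) → (Retreat, arm_retract)
try SIG_NEAR: (Standby, SIG_NEAR) → (Retreat, spin_ccw)
try SIG_FAIL: (Standby, SIG_FAIL) → (Approach, spin_ccw)
try SIG_FOUND: (Standby, SIG_FOUND) → (Approach, arm_retract)  ← matches
try SIG_LOST: (Standby, SIG_LOST) → (Standby, spin_ccw)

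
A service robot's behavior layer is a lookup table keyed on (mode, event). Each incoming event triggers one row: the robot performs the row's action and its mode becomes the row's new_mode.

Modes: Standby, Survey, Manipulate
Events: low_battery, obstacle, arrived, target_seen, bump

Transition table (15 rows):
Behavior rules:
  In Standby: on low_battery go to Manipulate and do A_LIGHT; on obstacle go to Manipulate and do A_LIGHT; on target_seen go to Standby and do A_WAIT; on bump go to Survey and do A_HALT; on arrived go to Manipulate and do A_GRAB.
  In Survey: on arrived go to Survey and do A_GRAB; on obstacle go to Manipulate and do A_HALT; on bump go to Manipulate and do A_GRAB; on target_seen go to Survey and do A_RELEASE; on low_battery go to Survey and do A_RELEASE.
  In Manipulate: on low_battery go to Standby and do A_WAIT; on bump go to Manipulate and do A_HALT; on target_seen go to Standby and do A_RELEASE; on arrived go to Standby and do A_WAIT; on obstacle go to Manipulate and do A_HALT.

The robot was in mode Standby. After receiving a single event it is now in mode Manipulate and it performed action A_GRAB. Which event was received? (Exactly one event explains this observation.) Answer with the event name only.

try low_battery: (Standby, low_battery) → (Manipulate, A_LIGHT)
try obstacle: (Standby, obstacle) → (Manipulate, A_LIGHT)
try arrived: (Standby, arrived) → (Manipulate, A_GRAB)  ← matches
try target_seen: (Standby, target_seen) → (Standby, A_WAIT)
try bump: (Standby, bump) → (Survey, A_HALT)

arrived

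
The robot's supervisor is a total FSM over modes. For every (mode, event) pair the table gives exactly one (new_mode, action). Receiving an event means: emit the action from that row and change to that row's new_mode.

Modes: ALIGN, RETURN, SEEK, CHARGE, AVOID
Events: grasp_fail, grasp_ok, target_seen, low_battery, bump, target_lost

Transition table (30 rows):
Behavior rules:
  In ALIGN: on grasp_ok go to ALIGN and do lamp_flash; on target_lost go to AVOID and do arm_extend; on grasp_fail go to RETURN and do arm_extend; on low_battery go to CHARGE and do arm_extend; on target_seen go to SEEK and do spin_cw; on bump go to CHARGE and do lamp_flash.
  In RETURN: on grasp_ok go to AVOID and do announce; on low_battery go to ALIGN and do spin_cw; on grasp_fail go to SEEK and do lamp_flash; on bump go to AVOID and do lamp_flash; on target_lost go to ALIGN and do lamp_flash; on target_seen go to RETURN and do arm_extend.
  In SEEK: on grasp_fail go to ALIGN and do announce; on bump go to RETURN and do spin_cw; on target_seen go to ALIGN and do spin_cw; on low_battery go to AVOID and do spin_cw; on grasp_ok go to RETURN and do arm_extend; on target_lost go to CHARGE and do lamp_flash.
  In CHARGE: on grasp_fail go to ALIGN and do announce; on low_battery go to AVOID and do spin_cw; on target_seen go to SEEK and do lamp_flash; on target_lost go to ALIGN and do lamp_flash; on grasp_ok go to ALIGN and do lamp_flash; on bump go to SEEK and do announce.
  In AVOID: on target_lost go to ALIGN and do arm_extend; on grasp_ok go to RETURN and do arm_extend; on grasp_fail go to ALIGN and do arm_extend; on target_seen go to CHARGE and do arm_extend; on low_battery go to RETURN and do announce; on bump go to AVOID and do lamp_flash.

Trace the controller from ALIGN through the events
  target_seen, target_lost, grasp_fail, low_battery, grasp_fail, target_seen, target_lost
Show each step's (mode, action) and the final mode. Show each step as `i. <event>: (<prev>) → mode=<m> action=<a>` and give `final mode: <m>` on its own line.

final mode: CHARGE

1. target_seen: (ALIGN) → mode=SEEK action=spin_cw
2. target_lost: (SEEK) → mode=CHARGE action=lamp_flash
3. grasp_fail: (CHARGE) → mode=ALIGN action=announce
4. low_battery: (ALIGN) → mode=CHARGE action=arm_extend
5. grasp_fail: (CHARGE) → mode=ALIGN action=announce
6. target_seen: (ALIGN) → mode=SEEK action=spin_cw
7. target_lost: (SEEK) → mode=CHARGE action=lamp_flash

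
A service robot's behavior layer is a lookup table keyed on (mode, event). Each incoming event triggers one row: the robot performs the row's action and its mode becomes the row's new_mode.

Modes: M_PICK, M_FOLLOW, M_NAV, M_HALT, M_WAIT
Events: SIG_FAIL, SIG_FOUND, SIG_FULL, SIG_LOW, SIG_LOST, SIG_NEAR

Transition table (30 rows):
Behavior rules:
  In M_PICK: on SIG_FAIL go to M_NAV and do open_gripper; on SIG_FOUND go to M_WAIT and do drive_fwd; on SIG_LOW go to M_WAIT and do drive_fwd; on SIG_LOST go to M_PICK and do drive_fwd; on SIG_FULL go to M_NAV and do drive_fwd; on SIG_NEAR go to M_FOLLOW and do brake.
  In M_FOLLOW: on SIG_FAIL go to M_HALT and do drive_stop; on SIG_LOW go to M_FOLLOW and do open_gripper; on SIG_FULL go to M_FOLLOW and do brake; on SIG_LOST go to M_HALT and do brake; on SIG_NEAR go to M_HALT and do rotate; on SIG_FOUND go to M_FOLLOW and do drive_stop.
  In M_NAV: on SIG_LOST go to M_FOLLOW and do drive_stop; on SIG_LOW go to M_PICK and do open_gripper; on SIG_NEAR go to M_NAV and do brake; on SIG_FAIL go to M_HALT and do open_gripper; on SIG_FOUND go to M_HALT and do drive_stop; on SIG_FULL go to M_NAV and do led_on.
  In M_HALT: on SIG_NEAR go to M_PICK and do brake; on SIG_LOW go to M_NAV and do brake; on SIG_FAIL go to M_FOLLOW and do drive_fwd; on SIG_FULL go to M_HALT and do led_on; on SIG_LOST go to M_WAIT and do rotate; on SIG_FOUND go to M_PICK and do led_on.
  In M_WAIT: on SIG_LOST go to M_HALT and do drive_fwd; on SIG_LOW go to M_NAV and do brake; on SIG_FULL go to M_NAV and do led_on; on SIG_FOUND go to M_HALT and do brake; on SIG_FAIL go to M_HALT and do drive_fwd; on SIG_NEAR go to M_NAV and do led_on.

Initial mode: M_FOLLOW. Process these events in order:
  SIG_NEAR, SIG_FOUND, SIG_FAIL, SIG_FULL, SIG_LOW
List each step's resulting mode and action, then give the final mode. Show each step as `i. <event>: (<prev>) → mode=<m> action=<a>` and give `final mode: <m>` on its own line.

1. SIG_NEAR: (M_FOLLOW) → mode=M_HALT action=rotate
2. SIG_FOUND: (M_HALT) → mode=M_PICK action=led_on
3. SIG_FAIL: (M_PICK) → mode=M_NAV action=open_gripper
4. SIG_FULL: (M_NAV) → mode=M_NAV action=led_on
5. SIG_LOW: (M_NAV) → mode=M_PICK action=open_gripper

final mode: M_PICK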